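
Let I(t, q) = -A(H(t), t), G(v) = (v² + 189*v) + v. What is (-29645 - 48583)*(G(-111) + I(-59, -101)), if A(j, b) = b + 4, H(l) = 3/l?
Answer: 681678792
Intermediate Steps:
G(v) = v² + 190*v
A(j, b) = 4 + b
I(t, q) = -4 - t (I(t, q) = -(4 + t) = -4 - t)
(-29645 - 48583)*(G(-111) + I(-59, -101)) = (-29645 - 48583)*(-111*(190 - 111) + (-4 - 1*(-59))) = -78228*(-111*79 + (-4 + 59)) = -78228*(-8769 + 55) = -78228*(-8714) = 681678792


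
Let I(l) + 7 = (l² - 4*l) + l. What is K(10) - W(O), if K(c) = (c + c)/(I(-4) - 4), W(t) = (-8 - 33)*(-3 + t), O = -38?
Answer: -28557/17 ≈ -1679.8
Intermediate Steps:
I(l) = -7 + l² - 3*l (I(l) = -7 + ((l² - 4*l) + l) = -7 + (l² - 3*l) = -7 + l² - 3*l)
W(t) = 123 - 41*t (W(t) = -41*(-3 + t) = 123 - 41*t)
K(c) = 2*c/17 (K(c) = (c + c)/((-7 + (-4)² - 3*(-4)) - 4) = (2*c)/((-7 + 16 + 12) - 4) = (2*c)/(21 - 4) = (2*c)/17 = (2*c)*(1/17) = 2*c/17)
K(10) - W(O) = (2/17)*10 - (123 - 41*(-38)) = 20/17 - (123 + 1558) = 20/17 - 1*1681 = 20/17 - 1681 = -28557/17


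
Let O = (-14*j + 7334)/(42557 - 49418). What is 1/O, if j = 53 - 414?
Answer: -6861/12388 ≈ -0.55384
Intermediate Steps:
j = -361
O = -12388/6861 (O = (-14*(-361) + 7334)/(42557 - 49418) = (5054 + 7334)/(-6861) = 12388*(-1/6861) = -12388/6861 ≈ -1.8056)
1/O = 1/(-12388/6861) = -6861/12388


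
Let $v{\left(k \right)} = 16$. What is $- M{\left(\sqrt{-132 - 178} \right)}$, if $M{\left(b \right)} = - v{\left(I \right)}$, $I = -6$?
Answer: $16$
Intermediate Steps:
$M{\left(b \right)} = -16$ ($M{\left(b \right)} = \left(-1\right) 16 = -16$)
$- M{\left(\sqrt{-132 - 178} \right)} = \left(-1\right) \left(-16\right) = 16$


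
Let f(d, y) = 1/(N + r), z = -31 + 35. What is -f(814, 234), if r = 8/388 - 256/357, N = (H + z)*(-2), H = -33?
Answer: -34629/1984364 ≈ -0.017451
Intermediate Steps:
z = 4
N = 58 (N = (-33 + 4)*(-2) = -29*(-2) = 58)
r = -24118/34629 (r = 8*(1/388) - 256*1/357 = 2/97 - 256/357 = -24118/34629 ≈ -0.69647)
f(d, y) = 34629/1984364 (f(d, y) = 1/(58 - 24118/34629) = 1/(1984364/34629) = 34629/1984364)
-f(814, 234) = -1*34629/1984364 = -34629/1984364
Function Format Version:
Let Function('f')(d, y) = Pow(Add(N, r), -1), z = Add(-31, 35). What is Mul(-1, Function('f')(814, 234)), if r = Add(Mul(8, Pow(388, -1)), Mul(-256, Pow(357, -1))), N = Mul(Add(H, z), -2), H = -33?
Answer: Rational(-34629, 1984364) ≈ -0.017451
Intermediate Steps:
z = 4
N = 58 (N = Mul(Add(-33, 4), -2) = Mul(-29, -2) = 58)
r = Rational(-24118, 34629) (r = Add(Mul(8, Rational(1, 388)), Mul(-256, Rational(1, 357))) = Add(Rational(2, 97), Rational(-256, 357)) = Rational(-24118, 34629) ≈ -0.69647)
Function('f')(d, y) = Rational(34629, 1984364) (Function('f')(d, y) = Pow(Add(58, Rational(-24118, 34629)), -1) = Pow(Rational(1984364, 34629), -1) = Rational(34629, 1984364))
Mul(-1, Function('f')(814, 234)) = Mul(-1, Rational(34629, 1984364)) = Rational(-34629, 1984364)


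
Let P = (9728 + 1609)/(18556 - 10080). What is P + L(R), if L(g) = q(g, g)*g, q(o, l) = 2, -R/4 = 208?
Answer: -14092727/8476 ≈ -1662.7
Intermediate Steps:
R = -832 (R = -4*208 = -832)
L(g) = 2*g
P = 11337/8476 ≈ 1.3375
P + L(R) = 11337/8476 + 2*(-832) = 11337/8476 - 1664 = -14092727/8476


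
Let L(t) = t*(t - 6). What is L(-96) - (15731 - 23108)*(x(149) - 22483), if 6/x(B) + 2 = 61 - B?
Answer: -829238954/5 ≈ -1.6585e+8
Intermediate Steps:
x(B) = 6/(59 - B) (x(B) = 6/(-2 + (61 - B)) = 6/(59 - B))
L(t) = t*(-6 + t)
L(-96) - (15731 - 23108)*(x(149) - 22483) = -96*(-6 - 96) - (15731 - 23108)*(-6/(-59 + 149) - 22483) = -96*(-102) - (-7377)*(-6/90 - 22483) = 9792 - (-7377)*(-6*1/90 - 22483) = 9792 - (-7377)*(-1/15 - 22483) = 9792 - (-7377)*(-337246)/15 = 9792 - 1*829287914/5 = 9792 - 829287914/5 = -829238954/5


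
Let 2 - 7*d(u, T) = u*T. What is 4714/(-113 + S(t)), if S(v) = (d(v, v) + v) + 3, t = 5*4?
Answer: -16499/514 ≈ -32.099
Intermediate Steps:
d(u, T) = 2/7 - T*u/7 (d(u, T) = 2/7 - u*T/7 = 2/7 - T*u/7)
t = 20
S(v) = 23/7 + v - v**2/7 (S(v) = ((2/7 - v*v/7) + v) + 3 = ((2/7 - v**2/7) + v) + 3 = (2/7 + v - v**2/7) + 3 = 23/7 + v - v**2/7)
4714/(-113 + S(t)) = 4714/(-113 + (23/7 + 20 - 1/7*20**2)) = 4714/(-113 + (23/7 + 20 - 1/7*400)) = 4714/(-113 + (23/7 + 20 - 400/7)) = 4714/(-113 - 237/7) = 4714/(-1028/7) = -7/1028*4714 = -16499/514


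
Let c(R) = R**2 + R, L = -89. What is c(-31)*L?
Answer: -82770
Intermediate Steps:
c(R) = R + R**2
c(-31)*L = -31*(1 - 31)*(-89) = -31*(-30)*(-89) = 930*(-89) = -82770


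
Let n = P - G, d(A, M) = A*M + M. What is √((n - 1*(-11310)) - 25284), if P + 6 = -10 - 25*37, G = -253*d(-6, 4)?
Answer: 5*I*√799 ≈ 141.33*I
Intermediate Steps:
d(A, M) = M + A*M
G = 5060 (G = -1012*(1 - 6) = -1012*(-5) = -253*(-20) = 5060)
P = -941 (P = -6 + (-10 - 25*37) = -6 + (-10 - 925) = -6 - 935 = -941)
n = -6001 (n = -941 - 1*5060 = -941 - 5060 = -6001)
√((n - 1*(-11310)) - 25284) = √((-6001 - 1*(-11310)) - 25284) = √((-6001 + 11310) - 25284) = √(5309 - 25284) = √(-19975) = 5*I*√799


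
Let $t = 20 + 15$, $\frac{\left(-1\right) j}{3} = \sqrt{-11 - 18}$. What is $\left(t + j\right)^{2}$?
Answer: $964 - 210 i \sqrt{29} \approx 964.0 - 1130.9 i$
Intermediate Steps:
$j = - 3 i \sqrt{29}$ ($j = - 3 \sqrt{-11 - 18} = - 3 \sqrt{-29} = - 3 i \sqrt{29} \approx - 16.155 i$)
$t = 35$
$\left(t + j\right)^{2} = \left(35 - 3 i \sqrt{29}\right)^{2}$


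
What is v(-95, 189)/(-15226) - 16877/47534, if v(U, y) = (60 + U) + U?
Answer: -125394891/361876342 ≈ -0.34651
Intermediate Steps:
v(U, y) = 60 + 2*U
v(-95, 189)/(-15226) - 16877/47534 = (60 + 2*(-95))/(-15226) - 16877/47534 = (60 - 190)*(-1/15226) - 16877*1/47534 = -130*(-1/15226) - 16877/47534 = 65/7613 - 16877/47534 = -125394891/361876342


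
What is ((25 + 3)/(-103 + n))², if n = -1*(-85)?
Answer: 196/81 ≈ 2.4198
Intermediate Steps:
n = 85
((25 + 3)/(-103 + n))² = ((25 + 3)/(-103 + 85))² = (28/(-18))² = (28*(-1/18))² = (-14/9)² = 196/81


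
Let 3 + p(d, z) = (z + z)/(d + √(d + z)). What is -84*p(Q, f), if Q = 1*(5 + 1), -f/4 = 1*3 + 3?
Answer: 700 - 224*I*√2 ≈ 700.0 - 316.78*I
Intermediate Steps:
f = -24 (f = -4*(1*3 + 3) = -4*(3 + 3) = -4*6 = -24)
Q = 6 (Q = 1*6 = 6)
p(d, z) = -3 + 2*z/(d + √(d + z)) (p(d, z) = -3 + (z + z)/(d + √(d + z)) = -3 + (2*z)/(d + √(d + z)) = -3 + 2*z/(d + √(d + z)))
-84*p(Q, f) = -84*(-3*6 - 3*√(6 - 24) + 2*(-24))/(6 + √(6 - 24)) = -84*(-18 - 9*I*√2 - 48)/(6 + √(-18)) = -84*(-18 - 9*I*√2 - 48)/(6 + 3*I*√2) = -84*(-66 - 9*I*√2)/(6 + 3*I*√2)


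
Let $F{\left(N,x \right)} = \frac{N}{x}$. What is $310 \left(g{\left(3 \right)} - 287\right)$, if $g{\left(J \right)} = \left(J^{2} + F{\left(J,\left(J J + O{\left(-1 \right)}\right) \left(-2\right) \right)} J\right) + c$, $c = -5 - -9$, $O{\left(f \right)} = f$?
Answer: $- \frac{680915}{8} \approx -85114.0$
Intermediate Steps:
$c = 4$ ($c = -5 + 9 = 4$)
$g{\left(J \right)} = 4 + J^{2} + \frac{J^{2}}{2 - 2 J^{2}}$ ($g{\left(J \right)} = \left(J^{2} + \frac{J}{\left(J J - 1\right) \left(-2\right)} J\right) + 4 = \left(J^{2} + \frac{J}{\left(J^{2} - 1\right) \left(-2\right)} J\right) + 4 = \left(J^{2} + \frac{J}{\left(-1 + J^{2}\right) \left(-2\right)} J\right) + 4 = \left(J^{2} + \frac{J}{2 - 2 J^{2}} J\right) + 4 = \left(J^{2} + \frac{J^{2}}{2 - 2 J^{2}}\right) + 4 = 4 + J^{2} + \frac{J^{2}}{2 - 2 J^{2}}$)
$310 \left(g{\left(3 \right)} - 287\right) = 310 \left(\frac{-4 + 3^{4} + \frac{5 \cdot 3^{2}}{2}}{-1 + 3^{2}} - 287\right) = 310 \left(\frac{-4 + 81 + \frac{5}{2} \cdot 9}{-1 + 9} - 287\right) = 310 \left(\frac{-4 + 81 + \frac{45}{2}}{8} - 287\right) = 310 \left(\frac{1}{8} \cdot \frac{199}{2} - 287\right) = 310 \left(\frac{199}{16} - 287\right) = 310 \left(- \frac{4393}{16}\right) = - \frac{680915}{8}$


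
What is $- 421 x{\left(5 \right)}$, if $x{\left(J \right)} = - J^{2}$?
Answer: $10525$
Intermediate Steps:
$- 421 x{\left(5 \right)} = - 421 \left(- 5^{2}\right) = - 421 \left(\left(-1\right) 25\right) = \left(-421\right) \left(-25\right) = 10525$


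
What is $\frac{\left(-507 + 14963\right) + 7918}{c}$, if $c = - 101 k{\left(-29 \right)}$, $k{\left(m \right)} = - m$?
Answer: $- \frac{22374}{2929} \approx -7.6388$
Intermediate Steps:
$c = -2929$ ($c = - 101 \left(\left(-1\right) \left(-29\right)\right) = \left(-101\right) 29 = -2929$)
$\frac{\left(-507 + 14963\right) + 7918}{c} = \frac{\left(-507 + 14963\right) + 7918}{-2929} = \left(14456 + 7918\right) \left(- \frac{1}{2929}\right) = 22374 \left(- \frac{1}{2929}\right) = - \frac{22374}{2929}$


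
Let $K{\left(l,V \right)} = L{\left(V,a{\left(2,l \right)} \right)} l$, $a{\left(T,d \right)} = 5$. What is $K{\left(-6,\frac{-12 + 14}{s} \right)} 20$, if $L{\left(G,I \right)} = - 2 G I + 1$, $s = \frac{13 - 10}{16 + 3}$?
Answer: $15080$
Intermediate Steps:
$s = \frac{3}{19} \approx 0.15789$
$L{\left(G,I \right)} = 1 - 2 G I$ ($L{\left(G,I \right)} = - 2 G I + 1 = 1 - 2 G I$)
$K{\left(l,V \right)} = l \left(1 - 10 V\right)$ ($K{\left(l,V \right)} = \left(1 - 2 V 5\right) l = \left(1 - 10 V\right) l = l \left(1 - 10 V\right)$)
$K{\left(-6,\frac{-12 + 14}{s} \right)} 20 = - 6 \left(1 - 10 \frac{-12 + 14}{\frac{3}{19}}\right) 20 = - 6 \left(1 - 10 \cdot 2 \cdot \frac{19}{3}\right) 20 = - 6 \left(1 - \frac{380}{3}\right) 20 = \left(-6\right) \left(- \frac{377}{3}\right) 20 = 754 \cdot 20 = 15080$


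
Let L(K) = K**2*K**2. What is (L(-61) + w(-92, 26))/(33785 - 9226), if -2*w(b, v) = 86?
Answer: 13845798/24559 ≈ 563.78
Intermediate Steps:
w(b, v) = -43 (w(b, v) = -1/2*86 = -43)
L(K) = K**4
(L(-61) + w(-92, 26))/(33785 - 9226) = ((-61)**4 - 43)/(33785 - 9226) = (13845841 - 43)/24559 = 13845798*(1/24559) = 13845798/24559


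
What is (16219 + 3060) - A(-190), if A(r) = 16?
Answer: 19263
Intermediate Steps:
(16219 + 3060) - A(-190) = (16219 + 3060) - 1*16 = 19279 - 16 = 19263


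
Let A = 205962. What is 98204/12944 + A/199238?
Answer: 2778992585/322367084 ≈ 8.6206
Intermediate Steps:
98204/12944 + A/199238 = 98204/12944 + 205962/199238 = 98204*(1/12944) + 205962*(1/199238) = 24551/3236 + 102981/99619 = 2778992585/322367084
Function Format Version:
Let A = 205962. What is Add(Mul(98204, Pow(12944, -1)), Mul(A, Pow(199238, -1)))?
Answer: Rational(2778992585, 322367084) ≈ 8.6206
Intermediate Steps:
Add(Mul(98204, Pow(12944, -1)), Mul(A, Pow(199238, -1))) = Add(Mul(98204, Pow(12944, -1)), Mul(205962, Pow(199238, -1))) = Add(Mul(98204, Rational(1, 12944)), Mul(205962, Rational(1, 199238))) = Add(Rational(24551, 3236), Rational(102981, 99619)) = Rational(2778992585, 322367084)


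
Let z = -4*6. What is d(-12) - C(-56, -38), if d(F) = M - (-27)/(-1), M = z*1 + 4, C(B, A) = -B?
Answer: -103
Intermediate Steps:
z = -24
M = -20 (M = -24*1 + 4 = -24 + 4 = -20)
d(F) = -47 (d(F) = -20 - (-27)/(-1) = -20 - (-27)*(-1) = -20 - 1*27 = -20 - 27 = -47)
d(-12) - C(-56, -38) = -47 - (-1)*(-56) = -47 - 1*56 = -47 - 56 = -103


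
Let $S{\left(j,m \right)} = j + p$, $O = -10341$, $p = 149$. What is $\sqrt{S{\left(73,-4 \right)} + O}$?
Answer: $i \sqrt{10119} \approx 100.59 i$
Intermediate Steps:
$S{\left(j,m \right)} = 149 + j$ ($S{\left(j,m \right)} = j + 149 = 149 + j$)
$\sqrt{S{\left(73,-4 \right)} + O} = \sqrt{\left(149 + 73\right) - 10341} = \sqrt{222 - 10341} = \sqrt{-10119} = i \sqrt{10119}$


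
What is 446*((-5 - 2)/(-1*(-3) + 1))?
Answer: -1561/2 ≈ -780.50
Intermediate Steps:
446*((-5 - 2)/(-1*(-3) + 1)) = 446*(-7/(3 + 1)) = 446*(-7/4) = -1561/2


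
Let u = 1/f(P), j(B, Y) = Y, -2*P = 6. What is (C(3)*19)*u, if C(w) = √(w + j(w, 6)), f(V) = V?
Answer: -19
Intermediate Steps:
P = -3 (P = -½*6 = -3)
C(w) = √(6 + w) (C(w) = √(w + 6) = √(6 + w))
u = -⅓ (u = 1/(-3) = -⅓ ≈ -0.33333)
(C(3)*19)*u = (√(6 + 3)*19)*(-⅓) = (√9*19)*(-⅓) = (3*19)*(-⅓) = 57*(-⅓) = -19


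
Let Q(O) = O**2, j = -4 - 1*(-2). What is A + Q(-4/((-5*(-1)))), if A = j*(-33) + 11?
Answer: 1941/25 ≈ 77.640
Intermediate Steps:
j = -2 (j = -4 + 2 = -2)
A = 77 (A = -2*(-33) + 11 = 66 + 11 = 77)
A + Q(-4/((-5*(-1)))) = 77 + (-4/((-5*(-1))))**2 = 77 + (-4/5)**2 = 77 + 16/25 = 1941/25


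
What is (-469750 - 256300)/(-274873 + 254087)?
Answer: 363025/10393 ≈ 34.930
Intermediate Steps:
(-469750 - 256300)/(-274873 + 254087) = -726050/(-20786) = -726050*(-1/20786) = 363025/10393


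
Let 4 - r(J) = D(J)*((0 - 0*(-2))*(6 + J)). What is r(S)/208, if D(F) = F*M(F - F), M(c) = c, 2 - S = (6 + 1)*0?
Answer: 1/52 ≈ 0.019231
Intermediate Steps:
S = 2 (S = 2 - (6 + 1)*0 = 2 - 7*0 = 2 - 1*0 = 2 + 0 = 2)
D(F) = 0 (D(F) = F*(F - F) = F*0 = 0)
r(J) = 4 (r(J) = 4 - 0*(0 - 0*(-2))*(6 + J) = 4 - 0*(0 - 1*0)*(6 + J) = 4 - 0*(0 + 0)*(6 + J) = 4 - 0*0*(6 + J) = 4 - 0*0 = 4 - 1*0 = 4 + 0 = 4)
r(S)/208 = 4/208 = 4*(1/208) = 1/52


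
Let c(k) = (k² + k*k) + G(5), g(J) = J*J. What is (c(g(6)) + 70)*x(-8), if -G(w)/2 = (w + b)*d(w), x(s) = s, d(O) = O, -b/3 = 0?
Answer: -20896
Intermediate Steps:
b = 0 (b = -3*0 = 0)
g(J) = J²
G(w) = -2*w² (G(w) = -2*(w + 0)*w = -2*w*w = -2*w²)
c(k) = -50 + 2*k² (c(k) = (k² + k*k) - 2*5² = (k² + k²) - 2*25 = 2*k² - 50 = -50 + 2*k²)
(c(g(6)) + 70)*x(-8) = ((-50 + 2*(6²)²) + 70)*(-8) = ((-50 + 2*36²) + 70)*(-8) = ((-50 + 2*1296) + 70)*(-8) = ((-50 + 2592) + 70)*(-8) = (2542 + 70)*(-8) = 2612*(-8) = -20896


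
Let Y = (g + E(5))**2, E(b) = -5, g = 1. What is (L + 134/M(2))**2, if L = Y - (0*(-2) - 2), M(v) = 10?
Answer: 24649/25 ≈ 985.96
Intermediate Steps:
Y = 16 (Y = (1 - 5)**2 = (-4)**2 = 16)
L = 18 (L = 16 - (0*(-2) - 2) = 16 - (0 - 2) = 16 - 1*(-2) = 16 + 2 = 18)
(L + 134/M(2))**2 = (18 + 134/10)**2 = (18 + 134*(1/10))**2 = (18 + 67/5)**2 = (157/5)**2 = 24649/25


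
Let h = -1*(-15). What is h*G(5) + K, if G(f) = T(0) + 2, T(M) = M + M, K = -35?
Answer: -5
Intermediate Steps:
h = 15
T(M) = 2*M
G(f) = 2 (G(f) = 2*0 + 2 = 0 + 2 = 2)
h*G(5) + K = 15*2 - 35 = 30 - 35 = -5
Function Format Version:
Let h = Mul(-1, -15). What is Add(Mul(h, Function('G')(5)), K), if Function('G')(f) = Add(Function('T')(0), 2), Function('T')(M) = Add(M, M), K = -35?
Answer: -5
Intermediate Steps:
h = 15
Function('T')(M) = Mul(2, M)
Function('G')(f) = 2 (Function('G')(f) = Add(Mul(2, 0), 2) = Add(0, 2) = 2)
Add(Mul(h, Function('G')(5)), K) = Add(Mul(15, 2), -35) = Add(30, -35) = -5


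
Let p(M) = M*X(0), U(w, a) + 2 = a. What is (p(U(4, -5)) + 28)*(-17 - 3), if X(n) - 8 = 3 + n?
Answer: 980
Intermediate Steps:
X(n) = 11 + n (X(n) = 8 + (3 + n) = 11 + n)
U(w, a) = -2 + a
p(M) = 11*M (p(M) = M*(11 + 0) = M*11 = 11*M)
(p(U(4, -5)) + 28)*(-17 - 3) = (11*(-2 - 5) + 28)*(-17 - 3) = (11*(-7) + 28)*(-20) = (-77 + 28)*(-20) = -49*(-20) = 980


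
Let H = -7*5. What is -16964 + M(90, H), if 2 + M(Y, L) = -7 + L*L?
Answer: -15748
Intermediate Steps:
H = -35
M(Y, L) = -9 + L**2 (M(Y, L) = -2 + (-7 + L*L) = -2 + (-7 + L**2) = -9 + L**2)
-16964 + M(90, H) = -16964 + (-9 + (-35)**2) = -16964 + (-9 + 1225) = -16964 + 1216 = -15748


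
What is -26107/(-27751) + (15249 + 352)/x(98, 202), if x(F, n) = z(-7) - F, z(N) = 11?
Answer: -430672042/2414337 ≈ -178.38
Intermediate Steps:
x(F, n) = 11 - F
-26107/(-27751) + (15249 + 352)/x(98, 202) = -26107/(-27751) + (15249 + 352)/(11 - 1*98) = -26107*(-1/27751) + 15601/(11 - 98) = 26107/27751 + 15601/(-87) = 26107/27751 + 15601*(-1/87) = 26107/27751 - 15601/87 = -430672042/2414337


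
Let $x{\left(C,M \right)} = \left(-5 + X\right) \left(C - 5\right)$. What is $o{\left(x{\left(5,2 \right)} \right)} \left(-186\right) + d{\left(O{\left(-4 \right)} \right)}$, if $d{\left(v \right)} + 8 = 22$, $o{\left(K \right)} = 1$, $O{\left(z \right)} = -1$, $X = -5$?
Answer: $-172$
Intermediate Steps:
$x{\left(C,M \right)} = 50 - 10 C$ ($x{\left(C,M \right)} = \left(-5 - 5\right) \left(C - 5\right) = - 10 \left(-5 + C\right) = 50 - 10 C$)
$d{\left(v \right)} = 14$ ($d{\left(v \right)} = -8 + 22 = 14$)
$o{\left(x{\left(5,2 \right)} \right)} \left(-186\right) + d{\left(O{\left(-4 \right)} \right)} = 1 \left(-186\right) + 14 = -186 + 14 = -172$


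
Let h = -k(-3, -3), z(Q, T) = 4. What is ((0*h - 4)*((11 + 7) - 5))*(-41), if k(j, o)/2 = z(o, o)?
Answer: 2132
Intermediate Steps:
k(j, o) = 8 (k(j, o) = 2*4 = 8)
h = -8 (h = -1*8 = -8)
((0*h - 4)*((11 + 7) - 5))*(-41) = ((0*(-8) - 4)*((11 + 7) - 5))*(-41) = ((0 - 4)*(18 - 5))*(-41) = -4*13*(-41) = -52*(-41) = 2132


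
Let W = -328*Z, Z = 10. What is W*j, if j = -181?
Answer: 593680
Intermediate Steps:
W = -3280 (W = -328*10 = -3280)
W*j = -3280*(-181) = 593680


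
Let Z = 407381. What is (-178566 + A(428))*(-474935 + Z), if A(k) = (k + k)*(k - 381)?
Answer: 9345015036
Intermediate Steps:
A(k) = 2*k*(-381 + k) (A(k) = (2*k)*(-381 + k) = 2*k*(-381 + k))
(-178566 + A(428))*(-474935 + Z) = (-178566 + 2*428*(-381 + 428))*(-474935 + 407381) = (-178566 + 2*428*47)*(-67554) = (-178566 + 40232)*(-67554) = -138334*(-67554) = 9345015036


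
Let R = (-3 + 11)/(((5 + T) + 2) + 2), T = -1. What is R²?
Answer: 1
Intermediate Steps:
R = 1 (R = (-3 + 11)/(((5 - 1) + 2) + 2) = 8/((4 + 2) + 2) = 8/(6 + 2) = 8/8 = 8*(⅛) = 1)
R² = 1² = 1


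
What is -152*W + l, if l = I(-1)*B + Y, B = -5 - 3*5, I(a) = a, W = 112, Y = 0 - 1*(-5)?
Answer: -16999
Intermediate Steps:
Y = 5 (Y = 0 + 5 = 5)
B = -20 (B = -5 - 15 = -20)
l = 25 (l = -1*(-20) + 5 = 20 + 5 = 25)
-152*W + l = -152*112 + 25 = -17024 + 25 = -16999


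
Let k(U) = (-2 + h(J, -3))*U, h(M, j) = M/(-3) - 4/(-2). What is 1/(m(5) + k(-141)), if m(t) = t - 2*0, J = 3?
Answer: 1/146 ≈ 0.0068493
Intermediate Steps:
m(t) = t (m(t) = t + 0 = t)
h(M, j) = 2 - M/3 (h(M, j) = M*(-1/3) - 4*(-1/2) = -M/3 + 2 = 2 - M/3)
k(U) = -U (k(U) = (-2 + (2 - 1/3*3))*U = (-2 + (2 - 1))*U = (-2 + 1)*U = -U)
1/(m(5) + k(-141)) = 1/(5 - 1*(-141)) = 1/(5 + 141) = 1/146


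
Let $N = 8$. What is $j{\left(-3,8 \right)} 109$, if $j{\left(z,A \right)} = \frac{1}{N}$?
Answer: $\frac{109}{8} \approx 13.625$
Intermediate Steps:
$j{\left(z,A \right)} = \frac{1}{8}$
$j{\left(-3,8 \right)} 109 = \frac{1}{8} \cdot 109 = \frac{109}{8}$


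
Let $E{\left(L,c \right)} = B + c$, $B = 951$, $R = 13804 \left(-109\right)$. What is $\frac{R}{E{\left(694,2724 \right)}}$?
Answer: $- \frac{214948}{525} \approx -409.42$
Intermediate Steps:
$R = -1504636$
$E{\left(L,c \right)} = 951 + c$
$\frac{R}{E{\left(694,2724 \right)}} = - \frac{1504636}{951 + 2724} = - \frac{1504636}{3675} = \left(-1504636\right) \frac{1}{3675} = - \frac{214948}{525}$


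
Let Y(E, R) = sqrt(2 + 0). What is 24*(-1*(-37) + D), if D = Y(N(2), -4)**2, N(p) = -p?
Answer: 936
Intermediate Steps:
Y(E, R) = sqrt(2)
D = 2 (D = (sqrt(2))**2 = 2)
24*(-1*(-37) + D) = 24*(-1*(-37) + 2) = 24*(37 + 2) = 24*39 = 936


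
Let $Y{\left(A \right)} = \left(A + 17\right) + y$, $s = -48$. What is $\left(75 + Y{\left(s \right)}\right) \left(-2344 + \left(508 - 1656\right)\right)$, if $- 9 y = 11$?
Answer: $-149380$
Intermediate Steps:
$y = - \frac{11}{9}$ ($y = \left(- \frac{1}{9}\right) 11 = - \frac{11}{9} \approx -1.2222$)
$Y{\left(A \right)} = \frac{142}{9} + A$ ($Y{\left(A \right)} = \left(A + 17\right) - \frac{11}{9} = \left(17 + A\right) - \frac{11}{9} = \frac{142}{9} + A$)
$\left(75 + Y{\left(s \right)}\right) \left(-2344 + \left(508 - 1656\right)\right) = \left(75 + \left(\frac{142}{9} - 48\right)\right) \left(-2344 + \left(508 - 1656\right)\right) = \left(75 - \frac{290}{9}\right) \left(-2344 + \left(508 - 1656\right)\right) = \frac{385 \left(-2344 - 1148\right)}{9} = \frac{385}{9} \left(-3492\right) = -149380$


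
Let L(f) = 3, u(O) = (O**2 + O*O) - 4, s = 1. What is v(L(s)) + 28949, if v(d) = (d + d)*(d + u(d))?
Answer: 29051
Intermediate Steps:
u(O) = -4 + 2*O**2 (u(O) = (O**2 + O**2) - 4 = 2*O**2 - 4 = -4 + 2*O**2)
v(d) = 2*d*(-4 + d + 2*d**2) (v(d) = (d + d)*(d + (-4 + 2*d**2)) = (2*d)*(-4 + d + 2*d**2) = 2*d*(-4 + d + 2*d**2))
v(L(s)) + 28949 = 2*3*(-4 + 3 + 2*3**2) + 28949 = 2*3*(-4 + 3 + 2*9) + 28949 = 2*3*(-4 + 3 + 18) + 28949 = 2*3*17 + 28949 = 102 + 28949 = 29051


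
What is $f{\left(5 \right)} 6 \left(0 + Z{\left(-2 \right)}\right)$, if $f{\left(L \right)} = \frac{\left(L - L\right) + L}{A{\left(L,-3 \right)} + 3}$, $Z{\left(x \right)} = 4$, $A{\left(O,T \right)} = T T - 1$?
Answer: $\frac{120}{11} \approx 10.909$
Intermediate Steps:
$A{\left(O,T \right)} = -1 + T^{2}$ ($A{\left(O,T \right)} = T^{2} - 1 = -1 + T^{2}$)
$f{\left(L \right)} = \frac{L}{11}$ ($f{\left(L \right)} = \frac{\left(L - L\right) + L}{\left(-1 + \left(-3\right)^{2}\right) + 3} = \frac{0 + L}{\left(-1 + 9\right) + 3} = \frac{L}{8 + 3} = \frac{L}{11}$)
$f{\left(5 \right)} 6 \left(0 + Z{\left(-2 \right)}\right) = \frac{1}{11} \cdot 5 \cdot 6 \left(0 + 4\right) = \frac{5 \cdot 6 \cdot 4}{11} = \frac{5}{11} \cdot 24 = \frac{120}{11}$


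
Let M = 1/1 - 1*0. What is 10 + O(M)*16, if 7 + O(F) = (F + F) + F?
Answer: -54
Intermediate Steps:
M = 1 (M = 1 + 0 = 1)
O(F) = -7 + 3*F (O(F) = -7 + ((F + F) + F) = -7 + (2*F + F) = -7 + 3*F)
10 + O(M)*16 = 10 + (-7 + 3*1)*16 = 10 + (-7 + 3)*16 = 10 - 4*16 = 10 - 64 = -54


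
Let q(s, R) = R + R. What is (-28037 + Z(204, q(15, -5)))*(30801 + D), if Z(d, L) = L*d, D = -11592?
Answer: -577749093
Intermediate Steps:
q(s, R) = 2*R
(-28037 + Z(204, q(15, -5)))*(30801 + D) = (-28037 + (2*(-5))*204)*(30801 - 11592) = (-28037 - 10*204)*19209 = (-28037 - 2040)*19209 = -30077*19209 = -577749093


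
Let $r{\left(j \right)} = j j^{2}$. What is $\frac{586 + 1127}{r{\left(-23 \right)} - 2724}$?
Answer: $- \frac{1713}{14891} \approx -0.11504$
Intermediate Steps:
$r{\left(j \right)} = j^{3}$
$\frac{586 + 1127}{r{\left(-23 \right)} - 2724} = \frac{586 + 1127}{\left(-23\right)^{3} - 2724} = \frac{1713}{-12167 - 2724} = \frac{1713}{-14891} = 1713 \left(- \frac{1}{14891}\right) = - \frac{1713}{14891}$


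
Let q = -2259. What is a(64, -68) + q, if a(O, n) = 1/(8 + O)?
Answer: -162647/72 ≈ -2259.0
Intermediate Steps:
a(64, -68) + q = 1/(8 + 64) - 2259 = 1/72 - 2259 = -162647/72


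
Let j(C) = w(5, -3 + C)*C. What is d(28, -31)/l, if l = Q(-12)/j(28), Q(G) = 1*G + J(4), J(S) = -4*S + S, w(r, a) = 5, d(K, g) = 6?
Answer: -35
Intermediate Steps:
J(S) = -3*S
Q(G) = -12 + G (Q(G) = 1*G - 3*4 = G - 12 = -12 + G)
j(C) = 5*C
l = -6/35 (l = (-12 - 12)/((5*28)) = -24/140 = -24*1/140 = -6/35 ≈ -0.17143)
d(28, -31)/l = 6/(-6/35) = 6*(-35/6) = -35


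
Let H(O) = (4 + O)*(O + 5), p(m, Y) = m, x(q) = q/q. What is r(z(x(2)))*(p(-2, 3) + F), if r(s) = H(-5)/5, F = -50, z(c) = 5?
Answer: 0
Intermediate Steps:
x(q) = 1
H(O) = (4 + O)*(5 + O)
r(s) = 0 (r(s) = (20 + (-5)**2 + 9*(-5))/5 = (20 + 25 - 45)*(1/5) = 0*(1/5) = 0)
r(z(x(2)))*(p(-2, 3) + F) = 0*(-2 - 50) = 0*(-52) = 0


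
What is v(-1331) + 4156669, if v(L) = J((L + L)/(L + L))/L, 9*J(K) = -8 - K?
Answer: 5532526440/1331 ≈ 4.1567e+6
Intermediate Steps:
J(K) = -8/9 - K/9 (J(K) = (-8 - K)/9 = -8/9 - K/9)
v(L) = -1/L (v(L) = (-8/9 - (L + L)/(9*(L + L)))/L = (-8/9 - 2*L/(9*(2*L)))/L = (-8/9 - 2*L*1/(2*L)/9)/L = (-8/9 - 1/9*1)/L = (-8/9 - 1/9)/L = -1/L)
v(-1331) + 4156669 = -1/(-1331) + 4156669 = -1*(-1/1331) + 4156669 = 1/1331 + 4156669 = 5532526440/1331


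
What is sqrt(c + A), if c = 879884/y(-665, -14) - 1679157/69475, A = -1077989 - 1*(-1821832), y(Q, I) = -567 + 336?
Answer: 2*sqrt(38897569654607202)/458535 ≈ 860.24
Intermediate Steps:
y(Q, I) = -231
A = 743843 (A = -1077989 + 1821832 = 743843)
c = -8788260881/2292675 (c = 879884/(-231) - 1679157/69475 = 879884*(-1/231) - 1679157*1/69475 = -879884/231 - 1679157/69475 = -8788260881/2292675 ≈ -3833.2)
sqrt(c + A) = sqrt(-8788260881/2292675 + 743843) = sqrt(1696601989144/2292675) = 2*sqrt(38897569654607202)/458535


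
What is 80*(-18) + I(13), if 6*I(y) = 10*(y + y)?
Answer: -4190/3 ≈ -1396.7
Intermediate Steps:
I(y) = 10*y/3 (I(y) = (10*(y + y))/6 = (10*(2*y))/6 = (20*y)/6 = 10*y/3)
80*(-18) + I(13) = 80*(-18) + (10/3)*13 = -1440 + 130/3 = -4190/3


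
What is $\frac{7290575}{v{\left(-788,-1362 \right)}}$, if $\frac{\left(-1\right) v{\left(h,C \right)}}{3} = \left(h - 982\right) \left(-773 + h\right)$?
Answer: $- \frac{1458115}{1657782} \approx -0.87956$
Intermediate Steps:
$v{\left(h,C \right)} = - 3 \left(-982 + h\right) \left(-773 + h\right)$ ($v{\left(h,C \right)} = - 3 \left(h - 982\right) \left(-773 + h\right) = - 3 \left(-982 + h\right) \left(-773 + h\right)$)
$\frac{7290575}{v{\left(-788,-1362 \right)}} = \frac{7290575}{-2277258 - 3 \left(-788\right)^{2} + 5265 \left(-788\right)} = \frac{7290575}{-2277258 - 1862832 - 4148820} = \frac{7290575}{-8288910} = 7290575 \left(- \frac{1}{8288910}\right) = - \frac{1458115}{1657782}$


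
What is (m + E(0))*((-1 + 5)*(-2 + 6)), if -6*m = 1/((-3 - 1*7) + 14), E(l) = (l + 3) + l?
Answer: 142/3 ≈ 47.333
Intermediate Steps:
E(l) = 3 + 2*l (E(l) = (3 + l) + l = 3 + 2*l)
m = -1/24 (m = -1/(6*((-3 - 1*7) + 14)) = -1/(6*((-3 - 7) + 14)) = -1/(6*(-10 + 14)) = -1/6/4 = -1/6*1/4 = -1/24 ≈ -0.041667)
(m + E(0))*((-1 + 5)*(-2 + 6)) = (-1/24 + (3 + 2*0))*((-1 + 5)*(-2 + 6)) = (-1/24 + (3 + 0))*(4*4) = (-1/24 + 3)*16 = (71/24)*16 = 142/3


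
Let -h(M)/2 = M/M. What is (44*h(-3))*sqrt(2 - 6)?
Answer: -176*I ≈ -176.0*I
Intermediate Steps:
h(M) = -2 (h(M) = -2*M/M = -2*1 = -2)
(44*h(-3))*sqrt(2 - 6) = (44*(-2))*sqrt(2 - 6) = -176*I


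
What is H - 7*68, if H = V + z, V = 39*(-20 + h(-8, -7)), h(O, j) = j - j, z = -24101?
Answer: -25357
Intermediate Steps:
h(O, j) = 0
V = -780 (V = 39*(-20 + 0) = 39*(-20) = -780)
H = -24881 (H = -780 - 24101 = -24881)
H - 7*68 = -24881 - 7*68 = -24881 - 476 = -25357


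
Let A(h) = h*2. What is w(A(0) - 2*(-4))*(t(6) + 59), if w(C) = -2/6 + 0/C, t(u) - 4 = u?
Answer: -23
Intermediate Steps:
A(h) = 2*h
t(u) = 4 + u
w(C) = -⅓ (w(C) = -2*⅙ + 0 = -⅓ + 0 = -⅓)
w(A(0) - 2*(-4))*(t(6) + 59) = -((4 + 6) + 59)/3 = -(10 + 59)/3 = -⅓*69 = -23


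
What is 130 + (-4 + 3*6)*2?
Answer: 158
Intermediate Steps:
130 + (-4 + 3*6)*2 = 130 + (-4 + 18)*2 = 130 + 14*2 = 130 + 28 = 158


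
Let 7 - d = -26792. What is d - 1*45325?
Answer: -18526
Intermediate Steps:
d = 26799 (d = 7 - 1*(-26792) = 7 + 26792 = 26799)
d - 1*45325 = 26799 - 1*45325 = 26799 - 45325 = -18526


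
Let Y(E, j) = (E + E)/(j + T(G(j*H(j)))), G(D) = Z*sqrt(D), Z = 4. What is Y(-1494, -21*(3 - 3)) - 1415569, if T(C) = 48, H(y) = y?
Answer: -5662525/4 ≈ -1.4156e+6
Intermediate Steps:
G(D) = 4*sqrt(D)
Y(E, j) = 2*E/(48 + j) (Y(E, j) = (E + E)/(j + 48) = (2*E)/(48 + j) = 2*E/(48 + j))
Y(-1494, -21*(3 - 3)) - 1415569 = 2*(-1494)/(48 - 21*(3 - 3)) - 1415569 = 2*(-1494)/(48 - 21*0) - 1415569 = 2*(-1494)/(48 + 0) - 1415569 = 2*(-1494)/48 - 1415569 = 2*(-1494)*(1/48) - 1415569 = -249/4 - 1415569 = -5662525/4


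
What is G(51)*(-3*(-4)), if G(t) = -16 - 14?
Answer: -360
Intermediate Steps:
G(t) = -30
G(51)*(-3*(-4)) = -(-90)*(-4) = -30*12 = -360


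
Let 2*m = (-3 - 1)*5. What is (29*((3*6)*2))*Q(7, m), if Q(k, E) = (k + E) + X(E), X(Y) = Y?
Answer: -13572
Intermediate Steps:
m = -10 (m = ((-3 - 1)*5)/2 = (-4*5)/2 = (1/2)*(-20) = -10)
Q(k, E) = k + 2*E (Q(k, E) = (k + E) + E = (E + k) + E = k + 2*E)
(29*((3*6)*2))*Q(7, m) = (29*((3*6)*2))*(7 + 2*(-10)) = (29*(18*2))*(7 - 20) = (29*36)*(-13) = 1044*(-13) = -13572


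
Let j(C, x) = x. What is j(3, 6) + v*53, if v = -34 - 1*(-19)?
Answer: -789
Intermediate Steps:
v = -15 (v = -34 + 19 = -15)
j(3, 6) + v*53 = 6 - 15*53 = 6 - 795 = -789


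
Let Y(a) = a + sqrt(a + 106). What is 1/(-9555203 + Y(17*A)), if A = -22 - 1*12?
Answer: -9555781/91312950520433 - 2*I*sqrt(118)/91312950520433 ≈ -1.0465e-7 - 2.3792e-13*I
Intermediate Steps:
A = -34 (A = -22 - 12 = -34)
Y(a) = a + sqrt(106 + a)
1/(-9555203 + Y(17*A)) = 1/(-9555203 + (17*(-34) + sqrt(106 + 17*(-34)))) = 1/(-9555203 + (-578 + sqrt(106 - 578))) = 1/(-9555203 + (-578 + sqrt(-472))) = 1/(-9555203 + (-578 + 2*I*sqrt(118))) = 1/(-9555781 + 2*I*sqrt(118))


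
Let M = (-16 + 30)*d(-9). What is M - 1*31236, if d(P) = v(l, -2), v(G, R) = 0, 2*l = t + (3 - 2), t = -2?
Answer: -31236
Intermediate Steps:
l = -1/2 (l = (-2 + (3 - 2))/2 = (-2 + 1)/2 = (1/2)*(-1) = -1/2 ≈ -0.50000)
d(P) = 0
M = 0 (M = (-16 + 30)*0 = 14*0 = 0)
M - 1*31236 = 0 - 1*31236 = 0 - 31236 = -31236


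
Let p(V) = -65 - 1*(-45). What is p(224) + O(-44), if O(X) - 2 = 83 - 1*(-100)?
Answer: 165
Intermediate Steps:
O(X) = 185 (O(X) = 2 + (83 - 1*(-100)) = 2 + (83 + 100) = 2 + 183 = 185)
p(V) = -20 (p(V) = -65 + 45 = -20)
p(224) + O(-44) = -20 + 185 = 165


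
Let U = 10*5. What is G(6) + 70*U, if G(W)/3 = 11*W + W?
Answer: 3716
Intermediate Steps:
G(W) = 36*W (G(W) = 3*(11*W + W) = 3*(12*W) = 36*W)
U = 50
G(6) + 70*U = 36*6 + 70*50 = 216 + 3500 = 3716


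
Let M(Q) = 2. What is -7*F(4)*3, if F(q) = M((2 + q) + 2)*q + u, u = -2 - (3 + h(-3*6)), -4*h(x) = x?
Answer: 63/2 ≈ 31.500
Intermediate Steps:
h(x) = -x/4
u = -19/2 (u = -2 - (3 - (-3)*6/4) = -2 - (3 - 1/4*(-18)) = -2 - (3 + 9/2) = -2 - 1*15/2 = -2 - 15/2 = -19/2 ≈ -9.5000)
F(q) = -19/2 + 2*q (F(q) = 2*q - 19/2 = -19/2 + 2*q)
-7*F(4)*3 = -7*(-19/2 + 2*4)*3 = -7*(-19/2 + 8)*3 = -7*(-3/2)*3 = (21/2)*3 = 63/2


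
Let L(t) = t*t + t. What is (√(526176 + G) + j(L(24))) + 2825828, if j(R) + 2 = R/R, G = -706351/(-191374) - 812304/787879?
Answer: 2825827 + √11962395290626197224155597234/150779555746 ≈ 2.8266e+6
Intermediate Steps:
G = 401065253833/150779555746 (G = -706351*(-1/191374) - 812304*1/787879 = 706351/191374 - 812304/787879 = 401065253833/150779555746 ≈ 2.6599)
L(t) = t + t² (L(t) = t² + t = t + t²)
j(R) = -1 (j(R) = -2 + R/R = -2 + 1 = -1)
(√(526176 + G) + j(L(24))) + 2825828 = (√(526176 + 401065253833/150779555746) - 1) + 2825828 = (√(79336984589461129/150779555746) - 1) + 2825828 = (√11962395290626197224155597234/150779555746 - 1) + 2825828 = (-1 + √11962395290626197224155597234/150779555746) + 2825828 = 2825827 + √11962395290626197224155597234/150779555746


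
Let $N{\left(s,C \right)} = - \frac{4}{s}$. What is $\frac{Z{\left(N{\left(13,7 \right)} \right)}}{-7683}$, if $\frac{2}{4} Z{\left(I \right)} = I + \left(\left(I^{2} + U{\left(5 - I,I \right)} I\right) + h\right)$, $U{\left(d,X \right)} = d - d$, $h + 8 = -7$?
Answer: $\frac{1714}{432809} \approx 0.0039602$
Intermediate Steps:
$h = -15$ ($h = -8 - 7 = -15$)
$U{\left(d,X \right)} = 0$
$Z{\left(I \right)} = -30 + 2 I + 2 I^{2}$ ($Z{\left(I \right)} = 2 \left(I + \left(\left(I^{2} + 0 I\right) - 15\right)\right) = 2 \left(I + \left(\left(I^{2} + 0\right) - 15\right)\right) = 2 \left(I + \left(I^{2} - 15\right)\right) = 2 \left(I + \left(-15 + I^{2}\right)\right) = 2 \left(-15 + I + I^{2}\right) = -30 + 2 I + 2 I^{2}$)
$\frac{Z{\left(N{\left(13,7 \right)} \right)}}{-7683} = \frac{-30 + 2 \left(- \frac{4}{13}\right) + 2 \left(- \frac{4}{13}\right)^{2}}{-7683} = \left(-30 + 2 \left(\left(-4\right) \frac{1}{13}\right) + 2 \left(\left(-4\right) \frac{1}{13}\right)^{2}\right) \left(- \frac{1}{7683}\right) = \left(-30 + 2 \left(- \frac{4}{13}\right) + 2 \left(- \frac{4}{13}\right)^{2}\right) \left(- \frac{1}{7683}\right) = \left(-30 - \frac{8}{13} + 2 \cdot \frac{16}{169}\right) \left(- \frac{1}{7683}\right) = \left(-30 - \frac{8}{13} + \frac{32}{169}\right) \left(- \frac{1}{7683}\right) = \left(- \frac{5142}{169}\right) \left(- \frac{1}{7683}\right) = \frac{1714}{432809}$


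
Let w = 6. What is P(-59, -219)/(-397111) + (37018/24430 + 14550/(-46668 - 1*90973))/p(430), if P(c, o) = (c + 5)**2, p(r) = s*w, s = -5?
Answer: -155454264517187/2861385832154850 ≈ -0.054328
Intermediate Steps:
p(r) = -30 (p(r) = -5*6 = -30)
P(c, o) = (5 + c)**2
P(-59, -219)/(-397111) + (37018/24430 + 14550/(-46668 - 1*90973))/p(430) = (5 - 59)**2/(-397111) + (37018/24430 + 14550/(-46668 - 1*90973))/(-30) = (-54)**2*(-1/397111) + (37018*(1/24430) + 14550/(-46668 - 90973))*(-1/30) = 2916*(-1/397111) + (18509/12215 + 14550/(-137641))*(-1/30) = -2916/397111 + (18509/12215 + 14550*(-1/137641))*(-1/30) = -2916/397111 + (18509/12215 - 14550/137641)*(-1/30) = -2916/397111 + (338552717/240183545)*(-1/30) = -2916/397111 - 338552717/7205506350 = -155454264517187/2861385832154850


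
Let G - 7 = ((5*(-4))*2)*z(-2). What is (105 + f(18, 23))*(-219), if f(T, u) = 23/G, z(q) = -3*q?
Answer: -5352798/233 ≈ -22973.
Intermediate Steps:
G = -233 (G = 7 + ((5*(-4))*2)*(-3*(-2)) = 7 - 20*2*6 = 7 - 40*6 = 7 - 240 = -233)
f(T, u) = -23/233 (f(T, u) = 23/(-233) = 23*(-1/233) = -23/233)
(105 + f(18, 23))*(-219) = (105 - 23/233)*(-219) = (24442/233)*(-219) = -5352798/233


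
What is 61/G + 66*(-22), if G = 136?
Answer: -197411/136 ≈ -1451.6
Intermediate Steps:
61/G + 66*(-22) = 61/136 + 66*(-22) = 61*(1/136) - 1452 = 61/136 - 1452 = -197411/136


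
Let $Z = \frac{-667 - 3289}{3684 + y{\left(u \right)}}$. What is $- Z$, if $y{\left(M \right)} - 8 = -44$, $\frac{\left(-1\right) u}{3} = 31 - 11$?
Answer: $\frac{989}{912} \approx 1.0844$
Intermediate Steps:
$u = -60$ ($u = - 3 \left(31 - 11\right) = \left(-3\right) 20 = -60$)
$y{\left(M \right)} = -36$ ($y{\left(M \right)} = 8 - 44 = -36$)
$Z = - \frac{989}{912}$ ($Z = \frac{-667 - 3289}{3684 - 36} = - \frac{3956}{3648} = \left(-3956\right) \frac{1}{3648} = - \frac{989}{912} \approx -1.0844$)
$- Z = \left(-1\right) \left(- \frac{989}{912}\right) = \frac{989}{912}$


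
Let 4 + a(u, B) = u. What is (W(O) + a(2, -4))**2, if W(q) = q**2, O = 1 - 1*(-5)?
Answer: 1156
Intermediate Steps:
a(u, B) = -4 + u
O = 6 (O = 1 + 5 = 6)
(W(O) + a(2, -4))**2 = (6**2 + (-4 + 2))**2 = (36 - 2)**2 = 34**2 = 1156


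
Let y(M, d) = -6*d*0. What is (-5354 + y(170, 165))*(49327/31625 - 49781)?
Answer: 8428667268492/31625 ≈ 2.6652e+8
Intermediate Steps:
y(M, d) = 0
(-5354 + y(170, 165))*(49327/31625 - 49781) = (-5354 + 0)*(49327/31625 - 49781) = -5354*(49327*(1/31625) - 49781) = -5354*(49327/31625 - 49781) = -5354*(-1574274798/31625) = 8428667268492/31625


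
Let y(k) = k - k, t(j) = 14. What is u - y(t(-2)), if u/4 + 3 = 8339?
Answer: 33344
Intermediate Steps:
u = 33344 (u = -12 + 4*8339 = -12 + 33356 = 33344)
y(k) = 0
u - y(t(-2)) = 33344 - 1*0 = 33344 + 0 = 33344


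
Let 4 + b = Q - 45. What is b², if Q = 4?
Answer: 2025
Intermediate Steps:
b = -45 (b = -4 + (4 - 45) = -4 - 41 = -45)
b² = (-45)² = 2025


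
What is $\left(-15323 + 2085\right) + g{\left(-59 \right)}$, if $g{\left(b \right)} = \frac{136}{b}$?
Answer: $- \frac{781178}{59} \approx -13240.0$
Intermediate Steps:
$\left(-15323 + 2085\right) + g{\left(-59 \right)} = \left(-15323 + 2085\right) + \frac{136}{-59} = -13238 + 136 \left(- \frac{1}{59}\right) = -13238 - \frac{136}{59} = - \frac{781178}{59}$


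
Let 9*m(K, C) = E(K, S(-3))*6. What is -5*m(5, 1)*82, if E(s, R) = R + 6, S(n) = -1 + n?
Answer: -1640/3 ≈ -546.67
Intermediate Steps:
E(s, R) = 6 + R
m(K, C) = 4/3 (m(K, C) = ((6 + (-1 - 3))*6)/9 = ((6 - 4)*6)/9 = (2*6)/9 = (⅑)*12 = 4/3)
-5*m(5, 1)*82 = -5*4/3*82 = -20/3*82 = -1640/3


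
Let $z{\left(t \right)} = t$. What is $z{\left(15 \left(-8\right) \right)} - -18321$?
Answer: $18201$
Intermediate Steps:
$z{\left(15 \left(-8\right) \right)} - -18321 = 15 \left(-8\right) - -18321 = -120 + 18321 = 18201$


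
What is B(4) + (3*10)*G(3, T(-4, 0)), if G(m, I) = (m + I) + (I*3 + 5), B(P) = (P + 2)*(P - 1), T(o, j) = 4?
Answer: 738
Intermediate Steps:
B(P) = (-1 + P)*(2 + P) (B(P) = (2 + P)*(-1 + P) = (-1 + P)*(2 + P))
G(m, I) = 5 + m + 4*I (G(m, I) = (I + m) + (3*I + 5) = (I + m) + (5 + 3*I) = 5 + m + 4*I)
B(4) + (3*10)*G(3, T(-4, 0)) = (-2 + 4 + 4²) + (3*10)*(5 + 3 + 4*4) = (-2 + 4 + 16) + 30*(5 + 3 + 16) = 18 + 30*24 = 18 + 720 = 738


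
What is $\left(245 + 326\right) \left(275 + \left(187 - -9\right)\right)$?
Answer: $268941$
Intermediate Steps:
$\left(245 + 326\right) \left(275 + \left(187 - -9\right)\right) = 571 \left(275 + \left(187 + 9\right)\right) = 571 \left(275 + 196\right) = 571 \cdot 471 = 268941$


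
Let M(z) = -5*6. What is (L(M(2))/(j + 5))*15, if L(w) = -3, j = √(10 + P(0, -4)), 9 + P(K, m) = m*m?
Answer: -225/8 + 45*√17/8 ≈ -4.9325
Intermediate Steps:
M(z) = -30
P(K, m) = -9 + m² (P(K, m) = -9 + m*m = -9 + m²)
j = √17 (j = √(10 + (-9 + (-4)²)) = √(10 + (-9 + 16)) = √(10 + 7) = √17 ≈ 4.1231)
(L(M(2))/(j + 5))*15 = (-3/(√17 + 5))*15 = (-3/(5 + √17))*15 = -3/(5 + √17)*15 = -45/(5 + √17)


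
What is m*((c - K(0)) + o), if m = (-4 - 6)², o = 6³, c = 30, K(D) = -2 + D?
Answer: 24800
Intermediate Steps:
o = 216
m = 100 (m = (-10)² = 100)
m*((c - K(0)) + o) = 100*((30 - (-2 + 0)) + 216) = 100*((30 - 1*(-2)) + 216) = 100*((30 + 2) + 216) = 100*(32 + 216) = 100*248 = 24800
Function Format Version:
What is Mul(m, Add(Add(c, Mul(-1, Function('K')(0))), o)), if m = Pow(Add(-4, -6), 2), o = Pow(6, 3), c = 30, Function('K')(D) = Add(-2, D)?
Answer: 24800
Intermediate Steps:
o = 216
m = 100 (m = Pow(-10, 2) = 100)
Mul(m, Add(Add(c, Mul(-1, Function('K')(0))), o)) = Mul(100, Add(Add(30, Mul(-1, Add(-2, 0))), 216)) = Mul(100, Add(Add(30, Mul(-1, -2)), 216)) = Mul(100, Add(Add(30, 2), 216)) = Mul(100, Add(32, 216)) = Mul(100, 248) = 24800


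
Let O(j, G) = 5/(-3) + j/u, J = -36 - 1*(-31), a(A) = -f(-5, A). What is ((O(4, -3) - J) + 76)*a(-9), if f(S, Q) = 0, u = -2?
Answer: 0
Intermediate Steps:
a(A) = 0 (a(A) = -1*0 = 0)
J = -5 (J = -36 + 31 = -5)
O(j, G) = -5/3 - j/2 (O(j, G) = 5/(-3) + j/(-2) = 5*(-1/3) + j*(-1/2) = -5/3 - j/2)
((O(4, -3) - J) + 76)*a(-9) = (((-5/3 - 1/2*4) - 1*(-5)) + 76)*0 = (((-5/3 - 2) + 5) + 76)*0 = ((-11/3 + 5) + 76)*0 = (4/3 + 76)*0 = (232/3)*0 = 0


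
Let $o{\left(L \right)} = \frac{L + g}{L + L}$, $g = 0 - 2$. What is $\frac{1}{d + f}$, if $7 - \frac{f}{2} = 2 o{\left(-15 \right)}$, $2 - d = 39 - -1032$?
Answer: $- \frac{15}{15859} \approx -0.00094584$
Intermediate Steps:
$g = -2$
$o{\left(L \right)} = \frac{-2 + L}{2 L}$ ($o{\left(L \right)} = \frac{L - 2}{L + L} = \frac{-2 + L}{2 L}$)
$d = -1069$ ($d = 2 - \left(39 - -1032\right) = 2 - \left(39 + 1032\right) = 2 - 1071 = -1069$)
$f = \frac{176}{15}$ ($f = 14 - 2 \cdot 2 \frac{-2 - 15}{2 \left(-15\right)} = 14 - 2 \cdot 2 \cdot \frac{1}{2} \left(- \frac{1}{15}\right) \left(-17\right) = 14 - 2 \cdot 2 \cdot \frac{17}{30} = 14 - \frac{34}{15} = \frac{176}{15} \approx 11.733$)
$\frac{1}{d + f} = \frac{1}{-1069 + \frac{176}{15}} = \frac{1}{- \frac{15859}{15}} = - \frac{15}{15859}$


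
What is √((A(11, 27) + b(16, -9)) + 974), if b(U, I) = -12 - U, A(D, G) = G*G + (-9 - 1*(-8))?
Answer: 3*√186 ≈ 40.915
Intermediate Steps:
A(D, G) = -1 + G² (A(D, G) = G² + (-9 + 8) = G² - 1 = -1 + G²)
√((A(11, 27) + b(16, -9)) + 974) = √(((-1 + 27²) + (-12 - 1*16)) + 974) = √(((-1 + 729) + (-12 - 16)) + 974) = √((728 - 28) + 974) = √(700 + 974) = √1674 = 3*√186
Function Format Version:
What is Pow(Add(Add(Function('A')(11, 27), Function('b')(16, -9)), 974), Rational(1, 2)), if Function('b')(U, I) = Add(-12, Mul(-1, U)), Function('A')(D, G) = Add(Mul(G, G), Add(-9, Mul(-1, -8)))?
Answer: Mul(3, Pow(186, Rational(1, 2))) ≈ 40.915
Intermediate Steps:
Function('A')(D, G) = Add(-1, Pow(G, 2)) (Function('A')(D, G) = Add(Pow(G, 2), Add(-9, 8)) = Add(Pow(G, 2), -1) = Add(-1, Pow(G, 2)))
Pow(Add(Add(Function('A')(11, 27), Function('b')(16, -9)), 974), Rational(1, 2)) = Pow(Add(Add(Add(-1, Pow(27, 2)), Add(-12, Mul(-1, 16))), 974), Rational(1, 2)) = Pow(Add(Add(Add(-1, 729), Add(-12, -16)), 974), Rational(1, 2)) = Pow(Add(Add(728, -28), 974), Rational(1, 2)) = Pow(Add(700, 974), Rational(1, 2)) = Pow(1674, Rational(1, 2)) = Mul(3, Pow(186, Rational(1, 2)))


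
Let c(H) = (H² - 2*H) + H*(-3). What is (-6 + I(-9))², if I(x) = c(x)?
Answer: 14400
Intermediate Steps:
c(H) = H² - 5*H (c(H) = (H² - 2*H) - 3*H = H² - 5*H)
I(x) = x*(-5 + x)
(-6 + I(-9))² = (-6 - 9*(-5 - 9))² = (-6 - 9*(-14))² = (-6 + 126)² = 120² = 14400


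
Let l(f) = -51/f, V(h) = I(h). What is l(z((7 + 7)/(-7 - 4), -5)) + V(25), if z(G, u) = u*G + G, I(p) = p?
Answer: 839/56 ≈ 14.982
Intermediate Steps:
V(h) = h
z(G, u) = G + G*u (z(G, u) = G*u + G = G + G*u)
l(z((7 + 7)/(-7 - 4), -5)) + V(25) = -51*(-7 - 4)/((1 - 5)*(7 + 7)) + 25 = -51/((14/(-11))*(-4)) + 25 = -51/((14*(-1/11))*(-4)) + 25 = -51/((-14/11*(-4))) + 25 = -51/56/11 + 25 = -51*11/56 + 25 = -561/56 + 25 = 839/56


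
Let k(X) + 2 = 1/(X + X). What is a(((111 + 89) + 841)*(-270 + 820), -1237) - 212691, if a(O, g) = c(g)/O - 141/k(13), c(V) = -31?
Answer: -2069496289277/9733350 ≈ -2.1262e+5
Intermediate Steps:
k(X) = -2 + 1/(2*X) (k(X) = -2 + 1/(X + X) = -2 + 1/(2*X))
a(O, g) = 1222/17 - 31/O (a(O, g) = -31/O - 141/(-2 + (½)/13) = -31/O - 141/(-2 + (½)*(1/13)) = -31/O - 141/(-2 + 1/26) = -31/O - 141/(-51/26) = -31/O - 141*(-26/51) = -31/O + 1222/17 = 1222/17 - 31/O)
a(((111 + 89) + 841)*(-270 + 820), -1237) - 212691 = (1222/17 - 31*1/((-270 + 820)*((111 + 89) + 841))) - 212691 = (1222/17 - 31*1/(550*(200 + 841))) - 212691 = (1222/17 - 31/(1041*550)) - 212691 = (1222/17 - 31/572550) - 212691 = 699655573/9733350 - 212691 = -2069496289277/9733350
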